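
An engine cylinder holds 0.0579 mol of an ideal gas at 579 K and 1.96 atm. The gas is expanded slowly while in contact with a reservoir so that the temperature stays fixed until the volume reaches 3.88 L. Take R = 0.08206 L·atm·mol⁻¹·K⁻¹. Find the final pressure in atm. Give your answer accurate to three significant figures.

From PV = nRT: V₁ = nRT₁/P₁ = 1.404 L.
T constant ⇒ Boyle's law P V = const: T₂ = T₁; P₂ = P₁·(V₁/V₂) = 0.7090 atm.

P₂ ≈ 0.709 atm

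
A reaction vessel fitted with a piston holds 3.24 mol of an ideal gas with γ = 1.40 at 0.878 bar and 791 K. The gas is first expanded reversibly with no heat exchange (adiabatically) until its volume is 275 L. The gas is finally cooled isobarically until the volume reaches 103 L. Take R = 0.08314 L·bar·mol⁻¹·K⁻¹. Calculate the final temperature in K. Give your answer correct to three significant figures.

From PV = nRT: V₁ = nRT₁/P₁ = 242.7 L.
Reversible adiabatic, γ = 1.40: T₂ = T₁·(V₁/V₂)^(γ−1) = 752.4 K; P₂ = P₁·(V₁/V₂)^γ = 0.7370 bar.
Isobaric, so V/T is constant: P₃ = P₂; T₃ = T₂·(V₃/V₂) = 281.8 K.

T₃ ≈ 282 K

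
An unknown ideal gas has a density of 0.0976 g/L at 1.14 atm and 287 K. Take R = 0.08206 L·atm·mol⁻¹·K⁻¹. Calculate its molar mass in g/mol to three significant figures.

ρ = PM/(RT) ⇒ M = ρRT/P = (0.0976 × 0.08206 × 287.0) / 1.14

M ≈ 2.02 g/mol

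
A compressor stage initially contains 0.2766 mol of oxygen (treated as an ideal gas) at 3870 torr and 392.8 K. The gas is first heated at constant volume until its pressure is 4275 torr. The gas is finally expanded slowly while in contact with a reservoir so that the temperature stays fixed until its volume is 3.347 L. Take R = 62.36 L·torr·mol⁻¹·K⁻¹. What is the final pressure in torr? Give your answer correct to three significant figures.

From PV = nRT: V₁ = nRT₁/P₁ = 1.751 L.
Isochoric, so P/T is constant: V₂ = V₁; T₂ = T₁·(P₂/P₁) = 433.9 K.
Isothermal, so P V is constant: T₃ = T₂; P₃ = P₂·(V₂/V₃) = 2236 torr.

P₃ ≈ 2.24e+03 torr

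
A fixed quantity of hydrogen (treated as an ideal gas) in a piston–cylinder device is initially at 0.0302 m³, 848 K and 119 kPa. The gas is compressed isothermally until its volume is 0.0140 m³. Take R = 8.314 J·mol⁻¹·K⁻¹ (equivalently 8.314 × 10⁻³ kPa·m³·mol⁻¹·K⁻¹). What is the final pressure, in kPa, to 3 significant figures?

P₂ ≈ 257 kPa

Isothermal, so P V is constant: T₂ = T₁; P₂ = P₁·(V₁/V₂) = 256.7 kPa.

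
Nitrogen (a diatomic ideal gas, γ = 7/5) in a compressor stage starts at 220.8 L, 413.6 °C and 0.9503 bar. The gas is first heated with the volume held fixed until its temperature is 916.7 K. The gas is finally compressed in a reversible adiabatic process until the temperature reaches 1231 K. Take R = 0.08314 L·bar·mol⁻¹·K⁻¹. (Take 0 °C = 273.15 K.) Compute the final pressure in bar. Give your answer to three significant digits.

P₃ ≈ 3.56 bar

Convert: T₁ = 686.8 K.
Isochoric, so P/T is constant: V₂ = V₁; P₂ = P₁·(T₂/T₁) = 1.268 bar.
Adiabatic (γ = 7/5), T V^(γ−1) and P V^γ constant: P₃ = P₂·(T₃/T₂)^(γ/(γ−1)) = 3.560 bar; V₃ = V₂·(T₂/T₃)^(1/(γ−1)) = 105.7 L.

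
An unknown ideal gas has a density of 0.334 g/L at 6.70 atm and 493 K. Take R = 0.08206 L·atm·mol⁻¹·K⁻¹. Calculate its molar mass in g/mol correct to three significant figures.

M ≈ 2.02 g/mol

ρ = PM/(RT) ⇒ M = ρRT/P = (0.334 × 0.08206 × 493.0) / 6.70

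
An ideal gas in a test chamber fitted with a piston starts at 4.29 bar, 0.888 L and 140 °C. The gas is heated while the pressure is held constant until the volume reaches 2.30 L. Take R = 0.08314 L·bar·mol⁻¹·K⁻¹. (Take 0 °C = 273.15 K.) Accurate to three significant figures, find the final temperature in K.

T₂ ≈ 1.07e+03 K

Convert: T₁ = 413.1 K.
P constant ⇒ V ∝ T: P₂ = P₁; T₂ = T₁·(V₂/V₁) = 1070 K.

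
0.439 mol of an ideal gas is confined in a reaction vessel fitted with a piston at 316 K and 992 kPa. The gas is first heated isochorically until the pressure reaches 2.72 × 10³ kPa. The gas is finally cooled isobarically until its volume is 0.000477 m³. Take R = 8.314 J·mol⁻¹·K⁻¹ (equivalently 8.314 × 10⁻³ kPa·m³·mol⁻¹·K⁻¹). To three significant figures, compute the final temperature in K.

T₃ ≈ 355 K

From PV = nRT: V₁ = nRT₁/P₁ = 0.001163 m³.
V constant ⇒ P ∝ T: V₂ = V₁; T₂ = T₁·(P₂/P₁) = 866.5 K.
Isobaric, so V/T is constant: P₃ = P₂; T₃ = T₂·(V₃/V₂) = 355.5 K.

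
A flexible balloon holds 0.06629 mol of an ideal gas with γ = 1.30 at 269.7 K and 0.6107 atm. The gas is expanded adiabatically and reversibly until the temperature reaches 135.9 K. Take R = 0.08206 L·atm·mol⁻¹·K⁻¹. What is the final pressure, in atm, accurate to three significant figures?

P₂ ≈ 0.0313 atm

From PV = nRT: V₁ = nRT₁/P₁ = 2.402 L.
Adiabatic (γ = 1.30), T V^(γ−1) and P V^γ constant: P₂ = P₁·(T₂/T₁)^(γ/(γ−1)) = 0.03133 atm; V₂ = V₁·(T₁/T₂)^(1/(γ−1)) = 23.60 L.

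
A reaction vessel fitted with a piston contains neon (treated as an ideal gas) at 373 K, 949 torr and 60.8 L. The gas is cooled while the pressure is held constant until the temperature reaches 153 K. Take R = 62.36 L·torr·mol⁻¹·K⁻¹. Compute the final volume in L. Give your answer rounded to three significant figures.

V₂ ≈ 24.9 L

Isobaric, so V/T is constant: P₂ = P₁; V₂ = V₁·(T₂/T₁) = 24.94 L.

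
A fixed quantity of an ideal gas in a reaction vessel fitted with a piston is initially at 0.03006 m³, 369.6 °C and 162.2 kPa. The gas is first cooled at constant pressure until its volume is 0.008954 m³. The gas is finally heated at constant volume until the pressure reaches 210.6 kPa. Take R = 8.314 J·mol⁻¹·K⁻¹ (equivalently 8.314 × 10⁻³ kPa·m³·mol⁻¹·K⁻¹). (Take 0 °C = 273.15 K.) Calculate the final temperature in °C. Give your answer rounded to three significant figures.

T₃ ≈ -24.6 °C

Convert: T₁ = 642.8 K.
Isobaric, so V/T is constant: P₂ = P₁; T₂ = T₁·(V₂/V₁) = 191.5 K.
Isochoric, so P/T is constant: V₃ = V₂; T₃ = T₂·(P₃/P₂) = 248.6 K.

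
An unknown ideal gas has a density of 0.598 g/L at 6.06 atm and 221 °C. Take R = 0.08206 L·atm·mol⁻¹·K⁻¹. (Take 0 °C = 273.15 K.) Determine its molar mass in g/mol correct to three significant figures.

M ≈ 4.00 g/mol

ρ = PM/(RT) ⇒ M = ρRT/P = (0.598 × 0.08206 × 494.1) / 6.06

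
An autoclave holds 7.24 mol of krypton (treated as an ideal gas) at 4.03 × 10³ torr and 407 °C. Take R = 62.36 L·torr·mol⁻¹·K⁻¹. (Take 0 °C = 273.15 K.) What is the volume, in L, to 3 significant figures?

V ≈ 76.2 L

Convert: T = 680.15 K.
PV = nRT ⇒ V = nRT/P = (7.24 × 62.36 × 680.15) / 4.03e+03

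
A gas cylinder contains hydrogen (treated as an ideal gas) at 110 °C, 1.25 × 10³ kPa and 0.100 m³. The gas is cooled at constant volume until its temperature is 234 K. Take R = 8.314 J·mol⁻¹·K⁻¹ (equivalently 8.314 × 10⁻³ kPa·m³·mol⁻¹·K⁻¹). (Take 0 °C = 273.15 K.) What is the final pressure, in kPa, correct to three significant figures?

P₂ ≈ 763 kPa

Convert: T₁ = 383.1 K.
V constant ⇒ P ∝ T: V₂ = V₁; P₂ = P₁·(T₂/T₁) = 763.4 kPa.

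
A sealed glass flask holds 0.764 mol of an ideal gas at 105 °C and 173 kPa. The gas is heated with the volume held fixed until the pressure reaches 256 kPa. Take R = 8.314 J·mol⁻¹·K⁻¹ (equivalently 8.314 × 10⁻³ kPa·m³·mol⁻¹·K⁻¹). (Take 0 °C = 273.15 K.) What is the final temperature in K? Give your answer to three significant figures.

T₂ ≈ 560 K

Convert: T₁ = 378.1 K.
From PV = nRT: V₁ = nRT₁/P₁ = 0.01388 m³.
V constant ⇒ P ∝ T: V₂ = V₁; T₂ = T₁·(P₂/P₁) = 559.6 K.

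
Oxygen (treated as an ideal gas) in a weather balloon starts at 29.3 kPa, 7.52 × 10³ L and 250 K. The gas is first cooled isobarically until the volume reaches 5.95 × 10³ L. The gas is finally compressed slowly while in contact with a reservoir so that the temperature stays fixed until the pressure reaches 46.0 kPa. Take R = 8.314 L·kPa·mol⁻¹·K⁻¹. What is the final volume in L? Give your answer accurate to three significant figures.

P constant ⇒ V ∝ T: P₂ = P₁; T₂ = T₁·(V₂/V₁) = 197.8 K.
T constant ⇒ Boyle's law P V = const: T₃ = T₂; V₃ = V₂·(P₂/P₃) = 3790 L.

V₃ ≈ 3.79e+03 L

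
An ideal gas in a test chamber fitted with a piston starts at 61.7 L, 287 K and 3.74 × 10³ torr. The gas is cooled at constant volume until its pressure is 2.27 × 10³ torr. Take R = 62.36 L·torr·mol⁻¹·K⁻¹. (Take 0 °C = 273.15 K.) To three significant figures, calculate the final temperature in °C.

T₂ ≈ -99.0 °C

Isochoric, so P/T is constant: V₂ = V₁; T₂ = T₁·(P₂/P₁) = 174.2 K.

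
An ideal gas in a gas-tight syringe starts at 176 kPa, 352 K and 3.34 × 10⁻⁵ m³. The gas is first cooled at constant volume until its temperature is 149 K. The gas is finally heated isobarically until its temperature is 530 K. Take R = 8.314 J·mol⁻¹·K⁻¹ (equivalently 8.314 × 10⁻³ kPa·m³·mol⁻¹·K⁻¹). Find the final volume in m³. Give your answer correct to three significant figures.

V₃ ≈ 0.000119 m³

Isochoric, so P/T is constant: V₂ = V₁; P₂ = P₁·(T₂/T₁) = 74.50 kPa.
Isobaric, so V/T is constant: P₃ = P₂; V₃ = V₂·(T₃/T₂) = 0.0001188 m³.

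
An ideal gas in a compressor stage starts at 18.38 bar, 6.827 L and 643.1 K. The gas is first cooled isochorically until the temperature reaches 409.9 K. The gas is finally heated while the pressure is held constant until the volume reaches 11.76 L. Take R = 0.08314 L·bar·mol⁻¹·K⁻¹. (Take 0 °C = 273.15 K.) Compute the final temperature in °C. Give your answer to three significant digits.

V constant ⇒ P ∝ T: V₂ = V₁; P₂ = P₁·(T₂/T₁) = 11.72 bar.
Isobaric, so V/T is constant: P₃ = P₂; T₃ = T₂·(V₃/V₂) = 706.1 K.

T₃ ≈ 433 °C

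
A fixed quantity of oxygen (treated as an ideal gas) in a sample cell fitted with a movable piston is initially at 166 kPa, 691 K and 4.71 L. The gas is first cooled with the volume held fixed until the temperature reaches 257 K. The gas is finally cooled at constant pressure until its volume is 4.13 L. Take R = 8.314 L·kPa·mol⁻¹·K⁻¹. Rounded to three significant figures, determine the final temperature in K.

T₃ ≈ 225 K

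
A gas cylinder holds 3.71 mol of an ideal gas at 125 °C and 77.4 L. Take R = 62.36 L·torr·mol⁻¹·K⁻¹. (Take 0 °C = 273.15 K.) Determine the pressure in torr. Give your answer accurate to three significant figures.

P ≈ 1.19e+03 torr

Convert: T = 398.15 K.
PV = nRT ⇒ P = nRT/V = (3.71 × 62.36 × 398.15) / 77.4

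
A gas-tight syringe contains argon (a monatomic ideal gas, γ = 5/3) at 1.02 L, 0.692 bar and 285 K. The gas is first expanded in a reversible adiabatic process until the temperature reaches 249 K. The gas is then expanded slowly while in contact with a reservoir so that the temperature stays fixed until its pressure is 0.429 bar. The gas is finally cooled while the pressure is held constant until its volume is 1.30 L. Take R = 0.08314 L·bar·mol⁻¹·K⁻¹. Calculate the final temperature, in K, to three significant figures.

T₄ ≈ 225 K

Reversible adiabatic, γ = 5/3: P₂ = P₁·(T₂/T₁)^(γ/(γ−1)) = 0.4937 bar; V₂ = V₁·(T₁/T₂)^(1/(γ−1)) = 1.249 L.
T constant ⇒ Boyle's law P V = const: T₃ = T₂; V₃ = V₂·(P₂/P₃) = 1.437 L.
P constant ⇒ V ∝ T: P₄ = P₃; T₄ = T₃·(V₄/V₃) = 225.2 K.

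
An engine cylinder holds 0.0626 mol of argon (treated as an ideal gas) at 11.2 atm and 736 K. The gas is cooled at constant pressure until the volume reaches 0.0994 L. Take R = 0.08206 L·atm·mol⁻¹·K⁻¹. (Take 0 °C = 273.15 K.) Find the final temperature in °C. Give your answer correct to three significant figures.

From PV = nRT: V₁ = nRT₁/P₁ = 0.3376 L.
Isobaric, so V/T is constant: P₂ = P₁; T₂ = T₁·(V₂/V₁) = 216.7 K.

T₂ ≈ -56.4 °C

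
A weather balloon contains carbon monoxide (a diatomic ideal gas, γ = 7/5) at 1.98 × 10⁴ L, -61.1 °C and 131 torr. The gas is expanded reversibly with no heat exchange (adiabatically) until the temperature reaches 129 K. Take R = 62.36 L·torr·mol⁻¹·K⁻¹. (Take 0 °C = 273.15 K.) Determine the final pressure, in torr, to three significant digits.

P₂ ≈ 23.0 torr

Convert: T₁ = 212.0 K.
Reversible adiabatic, γ = 7/5: P₂ = P₁·(T₂/T₁)^(γ/(γ−1)) = 23.00 torr; V₂ = V₁·(T₁/T₂)^(1/(γ−1)) = 6.859e+04 L.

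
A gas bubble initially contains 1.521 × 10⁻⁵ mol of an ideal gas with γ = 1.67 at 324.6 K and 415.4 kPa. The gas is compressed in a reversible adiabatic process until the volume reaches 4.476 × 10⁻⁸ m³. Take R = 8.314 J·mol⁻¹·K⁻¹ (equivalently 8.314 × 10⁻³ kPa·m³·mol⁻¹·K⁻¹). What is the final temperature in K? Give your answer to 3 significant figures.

From PV = nRT: V₁ = nRT₁/P₁ = 9.881e-08 m³.
Reversible adiabatic, γ = 1.67: T₂ = T₁·(V₁/V₂)^(γ−1) = 551.8 K; P₂ = P₁·(V₁/V₂)^γ = 1559 kPa.

T₂ ≈ 552 K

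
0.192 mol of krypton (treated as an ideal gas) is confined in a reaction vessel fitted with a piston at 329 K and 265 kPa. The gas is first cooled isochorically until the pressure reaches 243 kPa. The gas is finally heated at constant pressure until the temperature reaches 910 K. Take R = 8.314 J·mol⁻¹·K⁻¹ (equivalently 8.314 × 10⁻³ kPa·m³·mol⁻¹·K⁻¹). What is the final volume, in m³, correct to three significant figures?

From PV = nRT: V₁ = nRT₁/P₁ = 0.001982 m³.
Isochoric, so P/T is constant: V₂ = V₁; T₂ = T₁·(P₂/P₁) = 301.7 K.
Isobaric, so V/T is constant: P₃ = P₂; V₃ = V₂·(T₃/T₂) = 0.005978 m³.

V₃ ≈ 0.00598 m³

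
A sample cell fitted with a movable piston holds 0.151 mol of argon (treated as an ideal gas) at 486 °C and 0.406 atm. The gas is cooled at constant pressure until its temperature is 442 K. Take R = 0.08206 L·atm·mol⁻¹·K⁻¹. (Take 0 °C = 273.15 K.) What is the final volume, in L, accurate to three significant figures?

V₂ ≈ 13.5 L

Convert: T₁ = 759.1 K.
From PV = nRT: V₁ = nRT₁/P₁ = 23.17 L.
P constant ⇒ V ∝ T: P₂ = P₁; V₂ = V₁·(T₂/T₁) = 13.49 L.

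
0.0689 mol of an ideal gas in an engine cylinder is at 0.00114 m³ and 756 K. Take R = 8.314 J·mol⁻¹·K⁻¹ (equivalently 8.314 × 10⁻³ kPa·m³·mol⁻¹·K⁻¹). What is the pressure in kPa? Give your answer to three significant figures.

PV = nRT ⇒ P = nRT/V = (0.0689 × 8.314 × 10⁻³ × 756) / 0.00114

P ≈ 380 kPa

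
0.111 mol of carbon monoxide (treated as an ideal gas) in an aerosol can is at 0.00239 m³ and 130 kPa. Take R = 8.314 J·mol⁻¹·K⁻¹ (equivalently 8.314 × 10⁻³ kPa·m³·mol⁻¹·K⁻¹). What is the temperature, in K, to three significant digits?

PV = nRT ⇒ T = PV/(nR) = (130 × 0.00239) / (0.111 × 8.314 × 10⁻³)

T ≈ 337 K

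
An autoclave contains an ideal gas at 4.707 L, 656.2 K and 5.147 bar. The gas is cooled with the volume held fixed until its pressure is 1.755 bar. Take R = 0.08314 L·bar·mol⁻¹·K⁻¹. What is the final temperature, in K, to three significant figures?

T₂ ≈ 224 K

V constant ⇒ P ∝ T: V₂ = V₁; T₂ = T₁·(P₂/P₁) = 223.7 K.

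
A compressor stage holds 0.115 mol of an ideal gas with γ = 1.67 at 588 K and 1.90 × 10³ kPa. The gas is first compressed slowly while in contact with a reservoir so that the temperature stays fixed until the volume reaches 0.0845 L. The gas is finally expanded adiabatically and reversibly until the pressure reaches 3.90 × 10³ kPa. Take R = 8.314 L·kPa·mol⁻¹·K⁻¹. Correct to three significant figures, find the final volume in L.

V₃ ≈ 0.116 L

From PV = nRT: V₁ = nRT₁/P₁ = 0.2959 L.
T constant ⇒ Boyle's law P V = const: T₂ = T₁; P₂ = P₁·(V₁/V₂) = 6653 kPa.
Adiabatic (γ = 1.67), T V^(γ−1) and P V^γ constant: T₃ = T₂·(P₃/P₂)^((γ−1)/γ) = 474.6 K; V₃ = V₂·(P₂/P₃)^(1/γ) = 0.1163 L.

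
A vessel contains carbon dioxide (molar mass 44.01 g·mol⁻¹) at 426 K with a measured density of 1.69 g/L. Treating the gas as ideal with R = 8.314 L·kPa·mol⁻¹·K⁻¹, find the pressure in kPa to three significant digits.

ρ = PM/(RT) ⇒ P = ρRT/M = (1.69 × 8.314 × 426.0) / 44.01

P ≈ 136 kPa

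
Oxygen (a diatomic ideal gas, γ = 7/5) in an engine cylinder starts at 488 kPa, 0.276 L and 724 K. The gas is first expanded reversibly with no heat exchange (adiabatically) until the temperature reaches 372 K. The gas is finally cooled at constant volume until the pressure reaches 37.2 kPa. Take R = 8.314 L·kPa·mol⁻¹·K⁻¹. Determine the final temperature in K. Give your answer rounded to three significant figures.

T₃ ≈ 292 K

Adiabatic (γ = 7/5), T V^(γ−1) and P V^γ constant: P₂ = P₁·(T₂/T₁)^(γ/(γ−1)) = 47.45 kPa; V₂ = V₁·(T₁/T₂)^(1/(γ−1)) = 1.458 L.
V constant ⇒ P ∝ T: V₃ = V₂; T₃ = T₂·(P₃/P₂) = 291.6 K.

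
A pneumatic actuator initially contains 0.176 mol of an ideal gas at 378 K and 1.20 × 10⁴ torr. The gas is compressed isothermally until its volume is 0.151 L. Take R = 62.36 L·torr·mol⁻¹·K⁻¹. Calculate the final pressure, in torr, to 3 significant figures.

From PV = nRT: V₁ = nRT₁/P₁ = 0.3457 L.
T constant ⇒ Boyle's law P V = const: T₂ = T₁; P₂ = P₁·(V₁/V₂) = 2.747e+04 torr.

P₂ ≈ 2.75e+04 torr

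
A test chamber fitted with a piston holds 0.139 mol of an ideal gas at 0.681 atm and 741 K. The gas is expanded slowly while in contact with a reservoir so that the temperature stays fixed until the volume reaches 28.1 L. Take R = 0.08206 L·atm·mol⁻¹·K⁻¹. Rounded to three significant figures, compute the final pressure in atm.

P₂ ≈ 0.301 atm

From PV = nRT: V₁ = nRT₁/P₁ = 12.41 L.
Isothermal, so P V is constant: T₂ = T₁; P₂ = P₁·(V₁/V₂) = 0.3008 atm.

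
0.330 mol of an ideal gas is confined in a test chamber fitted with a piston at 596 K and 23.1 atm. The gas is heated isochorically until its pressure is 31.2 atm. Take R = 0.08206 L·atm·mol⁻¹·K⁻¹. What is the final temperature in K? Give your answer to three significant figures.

From PV = nRT: V₁ = nRT₁/P₁ = 0.6987 L.
Isochoric, so P/T is constant: V₂ = V₁; T₂ = T₁·(P₂/P₁) = 805.0 K.

T₂ ≈ 805 K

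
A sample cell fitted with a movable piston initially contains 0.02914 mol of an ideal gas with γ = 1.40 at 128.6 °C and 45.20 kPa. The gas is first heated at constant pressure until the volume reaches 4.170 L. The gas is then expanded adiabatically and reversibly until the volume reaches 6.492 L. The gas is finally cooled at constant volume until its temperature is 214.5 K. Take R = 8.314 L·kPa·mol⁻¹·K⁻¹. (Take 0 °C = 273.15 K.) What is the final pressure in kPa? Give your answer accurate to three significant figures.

Convert: T₁ = 401.8 K.
From PV = nRT: V₁ = nRT₁/P₁ = 2.153 L.
Isobaric, so V/T is constant: P₂ = P₁; T₂ = T₁·(V₂/V₁) = 778.0 K.
Adiabatic (γ = 1.40), T V^(γ−1) and P V^γ constant: T₃ = T₂·(V₂/V₃)^(γ−1) = 651.7 K; P₃ = P₂·(V₂/V₃)^γ = 24.32 kPa.
Isochoric, so P/T is constant: V₄ = V₃; P₄ = P₃·(T₄/T₃) = 8.005 kPa.

P₄ ≈ 8.00 kPa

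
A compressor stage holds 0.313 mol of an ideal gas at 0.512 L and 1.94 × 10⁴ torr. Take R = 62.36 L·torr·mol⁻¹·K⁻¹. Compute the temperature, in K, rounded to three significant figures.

T ≈ 509 K

PV = nRT ⇒ T = PV/(nR) = (1.94e+04 × 0.512) / (0.313 × 62.36)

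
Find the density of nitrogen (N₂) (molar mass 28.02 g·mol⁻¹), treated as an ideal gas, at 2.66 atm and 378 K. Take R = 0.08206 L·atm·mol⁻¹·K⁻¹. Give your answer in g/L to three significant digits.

ρ = PM/(RT) = (2.66 × 28.02) / (0.08206 × 378.0)

ρ ≈ 2.40 g/L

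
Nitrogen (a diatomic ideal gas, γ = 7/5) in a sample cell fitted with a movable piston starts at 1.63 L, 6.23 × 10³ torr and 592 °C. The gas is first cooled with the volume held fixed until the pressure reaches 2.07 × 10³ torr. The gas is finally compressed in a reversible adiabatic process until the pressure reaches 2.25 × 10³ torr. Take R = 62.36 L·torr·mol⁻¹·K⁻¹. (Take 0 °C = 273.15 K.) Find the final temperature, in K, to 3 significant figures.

Convert: T₁ = 865.1 K.
Isochoric, so P/T is constant: V₂ = V₁; T₂ = T₁·(P₂/P₁) = 287.5 K.
Adiabatic (γ = 7/5), T V^(γ−1) and P V^γ constant: T₃ = T₂·(P₃/P₂)^((γ−1)/γ) = 294.4 K; V₃ = V₂·(P₂/P₃)^(1/γ) = 1.536 L.

T₃ ≈ 294 K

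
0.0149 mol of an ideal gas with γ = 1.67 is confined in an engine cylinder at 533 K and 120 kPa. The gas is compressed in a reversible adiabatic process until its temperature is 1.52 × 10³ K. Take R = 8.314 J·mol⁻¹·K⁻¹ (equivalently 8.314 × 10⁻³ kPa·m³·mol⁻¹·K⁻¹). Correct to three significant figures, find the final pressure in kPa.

From PV = nRT: V₁ = nRT₁/P₁ = 0.0005502 m³.
Reversible adiabatic, γ = 1.67: P₂ = P₁·(T₂/T₁)^(γ/(γ−1)) = 1635 kPa; V₂ = V₁·(T₁/T₂)^(1/(γ−1)) = 0.0001152 m³.

P₂ ≈ 1.64e+03 kPa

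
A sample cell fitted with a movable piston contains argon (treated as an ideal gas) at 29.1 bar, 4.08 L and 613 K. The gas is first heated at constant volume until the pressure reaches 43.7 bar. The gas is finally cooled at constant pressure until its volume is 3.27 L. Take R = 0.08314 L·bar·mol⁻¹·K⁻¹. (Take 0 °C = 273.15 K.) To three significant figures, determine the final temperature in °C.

V constant ⇒ P ∝ T: V₂ = V₁; T₂ = T₁·(P₂/P₁) = 920.6 K.
Isobaric, so V/T is constant: P₃ = P₂; T₃ = T₂·(V₃/V₂) = 737.8 K.

T₃ ≈ 465 °C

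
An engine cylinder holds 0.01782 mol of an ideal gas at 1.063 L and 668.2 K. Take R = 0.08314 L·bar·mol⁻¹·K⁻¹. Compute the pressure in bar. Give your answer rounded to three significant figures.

P ≈ 0.931 bar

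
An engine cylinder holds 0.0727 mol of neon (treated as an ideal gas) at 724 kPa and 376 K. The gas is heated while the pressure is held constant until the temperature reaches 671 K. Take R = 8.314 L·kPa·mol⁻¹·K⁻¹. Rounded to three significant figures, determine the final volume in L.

V₂ ≈ 0.560 L

From PV = nRT: V₁ = nRT₁/P₁ = 0.3139 L.
Isobaric, so V/T is constant: P₂ = P₁; V₂ = V₁·(T₂/T₁) = 0.5602 L.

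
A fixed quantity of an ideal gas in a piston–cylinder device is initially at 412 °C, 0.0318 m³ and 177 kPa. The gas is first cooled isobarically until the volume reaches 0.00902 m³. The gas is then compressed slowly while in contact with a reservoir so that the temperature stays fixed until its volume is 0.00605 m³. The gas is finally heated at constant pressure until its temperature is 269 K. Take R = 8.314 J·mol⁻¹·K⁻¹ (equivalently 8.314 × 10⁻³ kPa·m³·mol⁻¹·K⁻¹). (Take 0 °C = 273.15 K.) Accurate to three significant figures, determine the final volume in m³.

Convert: T₁ = 685.1 K.
P constant ⇒ V ∝ T: P₂ = P₁; T₂ = T₁·(V₂/V₁) = 194.3 K.
T constant ⇒ Boyle's law P V = const: T₃ = T₂; P₃ = P₂·(V₂/V₃) = 263.9 kPa.
P constant ⇒ V ∝ T: P₄ = P₃; V₄ = V₃·(T₄/T₃) = 0.008374 m³.

V₄ ≈ 0.00837 m³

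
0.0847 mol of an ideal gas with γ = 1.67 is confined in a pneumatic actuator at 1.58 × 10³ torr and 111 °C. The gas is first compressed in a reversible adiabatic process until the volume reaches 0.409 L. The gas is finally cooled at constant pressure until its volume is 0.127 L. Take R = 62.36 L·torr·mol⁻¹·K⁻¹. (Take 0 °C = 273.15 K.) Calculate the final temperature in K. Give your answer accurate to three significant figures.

T₃ ≈ 257 K

Convert: T₁ = 384.1 K.
From PV = nRT: V₁ = nRT₁/P₁ = 1.284 L.
Reversible adiabatic, γ = 1.67: T₂ = T₁·(V₁/V₂)^(γ−1) = 826.9 K; P₂ = P₁·(V₁/V₂)^γ = 1.068e+04 torr.
P constant ⇒ V ∝ T: P₃ = P₂; T₃ = T₂·(V₃/V₂) = 256.8 K.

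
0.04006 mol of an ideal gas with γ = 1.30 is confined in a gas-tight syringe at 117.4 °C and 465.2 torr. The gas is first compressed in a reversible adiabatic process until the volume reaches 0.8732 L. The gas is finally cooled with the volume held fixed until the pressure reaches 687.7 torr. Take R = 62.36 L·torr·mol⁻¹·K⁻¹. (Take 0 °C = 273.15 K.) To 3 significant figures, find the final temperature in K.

T₃ ≈ 240 K

Convert: T₁ = 390.5 K.
From PV = nRT: V₁ = nRT₁/P₁ = 2.097 L.
Reversible adiabatic, γ = 1.30: T₂ = T₁·(V₁/V₂)^(γ−1) = 508.0 K; P₂ = P₁·(V₁/V₂)^γ = 1453 torr.
V constant ⇒ P ∝ T: V₃ = V₂; T₃ = T₂·(P₃/P₂) = 240.4 K.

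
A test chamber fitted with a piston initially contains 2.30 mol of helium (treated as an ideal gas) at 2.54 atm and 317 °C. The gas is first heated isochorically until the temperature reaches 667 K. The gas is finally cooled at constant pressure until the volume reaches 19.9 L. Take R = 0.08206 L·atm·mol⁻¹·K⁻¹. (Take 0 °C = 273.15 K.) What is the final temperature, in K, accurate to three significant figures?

Convert: T₁ = 590.1 K.
From PV = nRT: V₁ = nRT₁/P₁ = 43.85 L.
Isochoric, so P/T is constant: V₂ = V₁; P₂ = P₁·(T₂/T₁) = 2.871 atm.
P constant ⇒ V ∝ T: P₃ = P₂; T₃ = T₂·(V₃/V₂) = 302.7 K.

T₃ ≈ 303 K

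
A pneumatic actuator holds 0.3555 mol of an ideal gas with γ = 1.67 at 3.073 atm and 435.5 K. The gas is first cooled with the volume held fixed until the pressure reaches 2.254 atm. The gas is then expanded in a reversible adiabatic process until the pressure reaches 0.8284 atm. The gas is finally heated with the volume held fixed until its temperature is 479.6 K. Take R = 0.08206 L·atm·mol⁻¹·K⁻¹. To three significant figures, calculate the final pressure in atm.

From PV = nRT: V₁ = nRT₁/P₁ = 4.134 L.
Isochoric, so P/T is constant: V₂ = V₁; T₂ = T₁·(P₂/P₁) = 319.4 K.
Reversible adiabatic, γ = 1.67: T₃ = T₂·(P₃/P₂)^((γ−1)/γ) = 213.8 K; V₃ = V₂·(P₂/P₃)^(1/γ) = 7.528 L.
V constant ⇒ P ∝ T: V₄ = V₃; P₄ = P₃·(T₄/T₃) = 1.858 atm.

P₄ ≈ 1.86 atm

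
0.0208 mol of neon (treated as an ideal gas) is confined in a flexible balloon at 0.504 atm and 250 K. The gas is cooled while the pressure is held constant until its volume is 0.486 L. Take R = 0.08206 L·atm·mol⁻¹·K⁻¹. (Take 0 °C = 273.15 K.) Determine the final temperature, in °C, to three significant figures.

From PV = nRT: V₁ = nRT₁/P₁ = 0.8467 L.
P constant ⇒ V ∝ T: P₂ = P₁; T₂ = T₁·(V₂/V₁) = 143.5 K.

T₂ ≈ -130 °C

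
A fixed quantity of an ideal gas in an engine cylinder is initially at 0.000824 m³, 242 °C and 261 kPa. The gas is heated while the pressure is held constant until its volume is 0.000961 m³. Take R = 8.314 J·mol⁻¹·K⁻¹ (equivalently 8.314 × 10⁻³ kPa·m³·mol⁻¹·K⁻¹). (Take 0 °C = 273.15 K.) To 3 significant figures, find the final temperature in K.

T₂ ≈ 601 K

Convert: T₁ = 515.1 K.
P constant ⇒ V ∝ T: P₂ = P₁; T₂ = T₁·(V₂/V₁) = 600.8 K.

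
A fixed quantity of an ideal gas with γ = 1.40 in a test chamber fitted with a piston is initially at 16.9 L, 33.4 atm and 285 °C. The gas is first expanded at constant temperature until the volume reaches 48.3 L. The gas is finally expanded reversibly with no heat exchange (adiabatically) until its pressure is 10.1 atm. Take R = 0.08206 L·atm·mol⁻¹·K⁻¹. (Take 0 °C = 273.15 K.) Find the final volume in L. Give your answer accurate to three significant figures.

V₃ ≈ 53.6 L

Convert: T₁ = 558.1 K.
T constant ⇒ Boyle's law P V = const: T₂ = T₁; P₂ = P₁·(V₁/V₂) = 11.69 atm.
Reversible adiabatic, γ = 1.40: T₃ = T₂·(P₃/P₂)^((γ−1)/γ) = 535.4 K; V₃ = V₂·(P₂/P₃)^(1/γ) = 53.61 L.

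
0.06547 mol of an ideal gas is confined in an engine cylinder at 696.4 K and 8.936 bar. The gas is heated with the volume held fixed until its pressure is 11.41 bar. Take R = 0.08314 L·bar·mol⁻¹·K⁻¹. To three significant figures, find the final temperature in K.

From PV = nRT: V₁ = nRT₁/P₁ = 0.4242 L.
V constant ⇒ P ∝ T: V₂ = V₁; T₂ = T₁·(P₂/P₁) = 889.2 K.

T₂ ≈ 889 K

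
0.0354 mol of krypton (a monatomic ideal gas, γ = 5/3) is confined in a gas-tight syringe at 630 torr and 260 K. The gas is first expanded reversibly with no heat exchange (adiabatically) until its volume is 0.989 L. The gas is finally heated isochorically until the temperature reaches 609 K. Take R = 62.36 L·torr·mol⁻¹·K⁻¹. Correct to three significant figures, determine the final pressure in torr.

From PV = nRT: V₁ = nRT₁/P₁ = 0.9110 L.
Reversible adiabatic, γ = 5/3: T₂ = T₁·(V₁/V₂)^(γ−1) = 246.2 K; P₂ = P₁·(V₁/V₂)^γ = 549.4 torr.
V constant ⇒ P ∝ T: V₃ = V₂; P₃ = P₂·(T₃/T₂) = 1359 torr.

P₃ ≈ 1.36e+03 torr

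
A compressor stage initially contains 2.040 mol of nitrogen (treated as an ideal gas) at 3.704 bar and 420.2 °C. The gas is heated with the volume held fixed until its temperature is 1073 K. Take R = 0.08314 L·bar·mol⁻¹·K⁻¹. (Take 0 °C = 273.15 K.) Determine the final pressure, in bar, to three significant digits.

P₂ ≈ 5.73 bar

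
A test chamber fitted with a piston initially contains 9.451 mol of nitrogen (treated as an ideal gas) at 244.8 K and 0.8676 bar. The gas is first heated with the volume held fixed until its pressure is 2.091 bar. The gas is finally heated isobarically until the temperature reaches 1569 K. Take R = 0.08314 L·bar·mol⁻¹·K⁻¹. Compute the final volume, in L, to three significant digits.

V₃ ≈ 590 L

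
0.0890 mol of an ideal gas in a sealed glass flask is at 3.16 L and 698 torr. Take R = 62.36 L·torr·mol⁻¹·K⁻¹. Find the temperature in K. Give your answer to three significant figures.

T ≈ 397 K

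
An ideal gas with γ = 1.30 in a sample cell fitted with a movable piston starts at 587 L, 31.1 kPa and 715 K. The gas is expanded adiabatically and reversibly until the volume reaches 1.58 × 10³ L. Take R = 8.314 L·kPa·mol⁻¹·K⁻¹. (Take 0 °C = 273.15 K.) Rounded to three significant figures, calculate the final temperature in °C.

T₂ ≈ 258 °C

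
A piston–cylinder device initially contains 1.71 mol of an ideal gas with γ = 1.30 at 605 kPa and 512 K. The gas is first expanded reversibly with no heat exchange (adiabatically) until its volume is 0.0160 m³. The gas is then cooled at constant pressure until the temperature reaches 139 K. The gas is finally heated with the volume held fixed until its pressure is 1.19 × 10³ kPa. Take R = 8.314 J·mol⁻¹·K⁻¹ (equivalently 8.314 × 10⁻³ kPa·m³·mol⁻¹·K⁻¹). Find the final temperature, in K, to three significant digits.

T₄ ≈ 396 K

From PV = nRT: V₁ = nRT₁/P₁ = 0.01203 m³.
Adiabatic (γ = 1.30), T V^(γ−1) and P V^γ constant: T₂ = T₁·(V₁/V₂)^(γ−1) = 470.0 K; P₂ = P₁·(V₁/V₂)^γ = 417.7 kPa.
Isobaric, so V/T is constant: P₃ = P₂; V₃ = V₂·(T₃/T₂) = 0.004732 m³.
Isochoric, so P/T is constant: V₄ = V₃; T₄ = T₃·(P₄/P₃) = 396.0 K.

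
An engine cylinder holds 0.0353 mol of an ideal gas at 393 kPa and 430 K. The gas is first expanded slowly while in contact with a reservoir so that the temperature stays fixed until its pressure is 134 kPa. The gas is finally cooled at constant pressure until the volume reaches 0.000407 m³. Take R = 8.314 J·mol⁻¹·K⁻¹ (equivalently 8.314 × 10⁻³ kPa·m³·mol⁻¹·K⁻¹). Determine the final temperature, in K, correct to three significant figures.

T₃ ≈ 186 K

From PV = nRT: V₁ = nRT₁/P₁ = 0.0003211 m³.
Isothermal, so P V is constant: T₂ = T₁; V₂ = V₁·(P₁/P₂) = 0.0009418 m³.
Isobaric, so V/T is constant: P₃ = P₂; T₃ = T₂·(V₃/V₂) = 185.8 K.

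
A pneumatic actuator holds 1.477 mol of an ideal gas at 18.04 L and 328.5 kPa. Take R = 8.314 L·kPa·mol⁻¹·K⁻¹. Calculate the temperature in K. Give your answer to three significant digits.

T ≈ 483 K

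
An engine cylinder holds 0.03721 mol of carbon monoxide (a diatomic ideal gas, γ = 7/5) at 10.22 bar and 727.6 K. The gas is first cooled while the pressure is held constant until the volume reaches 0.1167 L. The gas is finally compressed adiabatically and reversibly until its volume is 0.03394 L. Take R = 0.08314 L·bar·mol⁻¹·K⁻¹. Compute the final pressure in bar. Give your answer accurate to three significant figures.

From PV = nRT: V₁ = nRT₁/P₁ = 0.2202 L.
Isobaric, so V/T is constant: P₂ = P₁; T₂ = T₁·(V₂/V₁) = 385.5 K.
Reversible adiabatic, γ = 7/5: T₃ = T₂·(V₂/V₃)^(γ−1) = 631.8 K; P₃ = P₂·(V₂/V₃)^γ = 57.59 bar.

P₃ ≈ 57.6 bar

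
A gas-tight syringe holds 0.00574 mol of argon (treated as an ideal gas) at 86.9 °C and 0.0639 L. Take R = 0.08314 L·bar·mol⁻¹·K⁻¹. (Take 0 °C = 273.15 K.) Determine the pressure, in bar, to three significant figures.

P ≈ 2.69 bar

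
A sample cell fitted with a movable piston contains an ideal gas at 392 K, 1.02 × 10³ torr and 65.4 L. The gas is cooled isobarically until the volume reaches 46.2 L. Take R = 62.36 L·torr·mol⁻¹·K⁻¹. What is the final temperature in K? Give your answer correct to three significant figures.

T₂ ≈ 277 K

P constant ⇒ V ∝ T: P₂ = P₁; T₂ = T₁·(V₂/V₁) = 276.9 K.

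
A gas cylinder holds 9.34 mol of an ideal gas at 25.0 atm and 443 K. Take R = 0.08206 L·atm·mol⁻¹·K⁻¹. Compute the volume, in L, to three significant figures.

PV = nRT ⇒ V = nRT/P = (9.34 × 0.08206 × 443) / 25.0

V ≈ 13.6 L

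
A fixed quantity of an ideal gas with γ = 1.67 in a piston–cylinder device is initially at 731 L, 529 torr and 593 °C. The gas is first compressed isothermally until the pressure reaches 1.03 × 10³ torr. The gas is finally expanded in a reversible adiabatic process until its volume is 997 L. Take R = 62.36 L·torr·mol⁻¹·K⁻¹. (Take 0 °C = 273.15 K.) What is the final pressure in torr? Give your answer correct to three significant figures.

P₃ ≈ 202 torr

Convert: T₁ = 866.1 K.
Isothermal, so P V is constant: T₂ = T₁; V₂ = V₁·(P₁/P₂) = 375.4 L.
Reversible adiabatic, γ = 1.67: T₃ = T₂·(V₂/V₃)^(γ−1) = 450.2 K; P₃ = P₂·(V₂/V₃)^γ = 201.6 torr.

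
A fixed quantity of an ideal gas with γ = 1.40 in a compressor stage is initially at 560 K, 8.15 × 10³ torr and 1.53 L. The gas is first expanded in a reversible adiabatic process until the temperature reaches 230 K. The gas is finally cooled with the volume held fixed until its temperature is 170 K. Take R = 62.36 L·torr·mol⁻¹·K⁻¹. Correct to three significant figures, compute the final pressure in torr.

P₃ ≈ 267 torr

Adiabatic (γ = 1.40), T V^(γ−1) and P V^γ constant: P₂ = P₁·(T₂/T₁)^(γ/(γ−1)) = 361.9 torr; V₂ = V₁·(T₁/T₂)^(1/(γ−1)) = 14.15 L.
V constant ⇒ P ∝ T: V₃ = V₂; P₃ = P₂·(T₃/T₂) = 267.5 torr.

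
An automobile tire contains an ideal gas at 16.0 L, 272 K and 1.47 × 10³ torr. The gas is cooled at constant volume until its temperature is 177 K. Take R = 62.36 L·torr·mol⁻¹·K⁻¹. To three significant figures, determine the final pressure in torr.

P₂ ≈ 957 torr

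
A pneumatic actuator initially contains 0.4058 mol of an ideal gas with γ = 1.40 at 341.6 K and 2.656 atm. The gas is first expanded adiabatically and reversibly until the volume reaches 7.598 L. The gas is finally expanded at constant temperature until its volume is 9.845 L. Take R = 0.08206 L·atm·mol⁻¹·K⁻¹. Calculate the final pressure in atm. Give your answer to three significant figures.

From PV = nRT: V₁ = nRT₁/P₁ = 4.283 L.
Reversible adiabatic, γ = 1.40: T₂ = T₁·(V₁/V₂)^(γ−1) = 271.6 K; P₂ = P₁·(V₁/V₂)^γ = 1.190 atm.
Isothermal, so P V is constant: T₃ = T₂; P₃ = P₂·(V₂/V₃) = 0.9187 atm.

P₃ ≈ 0.919 atm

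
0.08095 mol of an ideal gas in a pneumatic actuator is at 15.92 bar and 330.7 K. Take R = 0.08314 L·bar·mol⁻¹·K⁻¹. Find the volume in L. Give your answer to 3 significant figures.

PV = nRT ⇒ V = nRT/P = (0.08095 × 0.08314 × 330.7) / 15.92

V ≈ 0.140 L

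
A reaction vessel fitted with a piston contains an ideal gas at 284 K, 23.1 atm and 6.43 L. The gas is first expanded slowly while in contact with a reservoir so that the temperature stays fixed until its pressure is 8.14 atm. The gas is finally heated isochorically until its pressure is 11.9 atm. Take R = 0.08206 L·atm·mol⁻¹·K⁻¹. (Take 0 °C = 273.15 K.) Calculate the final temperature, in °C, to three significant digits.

T₃ ≈ 142 °C

T constant ⇒ Boyle's law P V = const: T₂ = T₁; V₂ = V₁·(P₁/P₂) = 18.25 L.
Isochoric, so P/T is constant: V₃ = V₂; T₃ = T₂·(P₃/P₂) = 415.2 K.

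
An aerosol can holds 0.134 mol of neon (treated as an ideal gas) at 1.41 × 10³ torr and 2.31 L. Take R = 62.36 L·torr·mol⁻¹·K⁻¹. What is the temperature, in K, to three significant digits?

T ≈ 390 K

PV = nRT ⇒ T = PV/(nR) = (1.41e+03 × 2.31) / (0.134 × 62.36)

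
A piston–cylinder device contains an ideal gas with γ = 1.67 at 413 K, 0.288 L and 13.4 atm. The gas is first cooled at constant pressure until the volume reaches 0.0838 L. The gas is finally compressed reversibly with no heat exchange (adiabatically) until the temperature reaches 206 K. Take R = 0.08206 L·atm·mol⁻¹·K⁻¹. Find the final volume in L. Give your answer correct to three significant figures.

V₃ ≈ 0.0375 L

P constant ⇒ V ∝ T: P₂ = P₁; T₂ = T₁·(V₂/V₁) = 120.2 K.
Adiabatic (γ = 1.67), T V^(γ−1) and P V^γ constant: P₃ = P₂·(T₃/T₂)^(γ/(γ−1)) = 51.35 atm; V₃ = V₂·(T₂/T₃)^(1/(γ−1)) = 0.03749 L.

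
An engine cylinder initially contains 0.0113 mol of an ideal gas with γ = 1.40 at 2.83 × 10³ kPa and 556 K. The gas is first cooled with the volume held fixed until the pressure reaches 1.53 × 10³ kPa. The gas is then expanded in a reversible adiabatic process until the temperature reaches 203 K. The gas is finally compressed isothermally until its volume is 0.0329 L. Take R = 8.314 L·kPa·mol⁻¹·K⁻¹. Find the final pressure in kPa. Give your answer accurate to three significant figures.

From PV = nRT: V₁ = nRT₁/P₁ = 0.01846 L.
V constant ⇒ P ∝ T: V₂ = V₁; T₂ = T₁·(P₂/P₁) = 300.6 K.
Adiabatic (γ = 1.40), T V^(γ−1) and P V^γ constant: P₃ = P₂·(T₃/T₂)^(γ/(γ−1)) = 387.3 kPa; V₃ = V₂·(T₂/T₃)^(1/(γ−1)) = 0.04925 L.
T constant ⇒ Boyle's law P V = const: T₄ = T₃; P₄ = P₃·(V₃/V₄) = 579.7 kPa.

P₄ ≈ 580 kPa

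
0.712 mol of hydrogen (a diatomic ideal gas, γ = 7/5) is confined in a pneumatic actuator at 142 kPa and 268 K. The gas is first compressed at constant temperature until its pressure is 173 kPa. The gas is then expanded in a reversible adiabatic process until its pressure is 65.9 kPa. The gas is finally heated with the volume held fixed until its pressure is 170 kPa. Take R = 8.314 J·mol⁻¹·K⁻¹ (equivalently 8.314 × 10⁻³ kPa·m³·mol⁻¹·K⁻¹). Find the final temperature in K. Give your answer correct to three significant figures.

From PV = nRT: V₁ = nRT₁/P₁ = 0.01117 m³.
T constant ⇒ Boyle's law P V = const: T₂ = T₁; V₂ = V₁·(P₁/P₂) = 0.009170 m³.
Adiabatic (γ = 7/5), T V^(γ−1) and P V^γ constant: T₃ = T₂·(P₃/P₂)^((γ−1)/γ) = 203.4 K; V₃ = V₂·(P₂/P₃)^(1/γ) = 0.01827 m³.
Isochoric, so P/T is constant: V₄ = V₃; T₄ = T₃·(P₄/P₃) = 524.7 K.

T₄ ≈ 525 K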